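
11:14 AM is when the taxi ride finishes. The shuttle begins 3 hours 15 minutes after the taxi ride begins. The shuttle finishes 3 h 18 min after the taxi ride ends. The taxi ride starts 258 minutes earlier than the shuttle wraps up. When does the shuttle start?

1:29 PM

The shuttle ends at 11:14 AM + 198 min = 2:32 PM.
The taxi ride starts at 2:32 PM − 258 min = 10:14 AM.
The shuttle starts at 10:14 AM + 195 min = 1:29 PM.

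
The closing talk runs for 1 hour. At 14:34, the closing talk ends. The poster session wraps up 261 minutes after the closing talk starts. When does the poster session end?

The closing talk starts at 14:34 − 60 min = 13:34.
The poster session ends at 13:34 + 261 min = 17:55.

17:55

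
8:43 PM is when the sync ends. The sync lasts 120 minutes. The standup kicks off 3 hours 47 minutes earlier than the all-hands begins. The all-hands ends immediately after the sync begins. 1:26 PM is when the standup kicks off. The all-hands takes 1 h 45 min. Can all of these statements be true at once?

The sync starts at 8:43 PM − 120 min = 6:43 PM.
So the all-hands ends at 6:43 PM.
The all-hands starts at 6:43 PM − 105 min = 4:58 PM.
The standup starts at 4:58 PM − 227 min = 1:11 PM.
But the standup is also said to start at 1:26 PM — a 15-minute conflict.

No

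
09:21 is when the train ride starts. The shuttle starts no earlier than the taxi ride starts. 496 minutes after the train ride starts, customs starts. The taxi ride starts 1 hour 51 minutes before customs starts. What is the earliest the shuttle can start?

Customs starts at 09:21 + 496 min = 17:37.
The taxi ride starts at 17:37 − 111 min = 15:46.
The shuttle is bounded by the taxi ride, so the earliest it can start is 15:46.

15:46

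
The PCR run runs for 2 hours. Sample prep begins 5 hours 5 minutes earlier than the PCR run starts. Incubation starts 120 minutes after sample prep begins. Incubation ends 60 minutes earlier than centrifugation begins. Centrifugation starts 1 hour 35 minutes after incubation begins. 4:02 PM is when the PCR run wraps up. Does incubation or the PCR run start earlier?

The PCR run starts at 4:02 PM − 120 min = 2:02 PM.
Sample prep starts at 2:02 PM − 305 min = 8:57 AM.
Incubation starts at 8:57 AM + 120 min = 10:57 AM.
Incubation starts at 10:57 AM and the PCR run starts at 2:02 PM, so incubation is first.

incubation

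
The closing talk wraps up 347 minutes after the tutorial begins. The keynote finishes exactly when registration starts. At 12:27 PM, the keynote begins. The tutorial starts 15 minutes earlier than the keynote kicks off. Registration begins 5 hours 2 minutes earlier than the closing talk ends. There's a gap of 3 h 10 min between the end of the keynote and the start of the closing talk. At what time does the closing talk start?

4:07 PM

The tutorial starts at 12:27 PM − 15 min = 12:12 PM.
The closing talk ends at 12:12 PM + 347 min = 5:59 PM.
Registration starts at 5:59 PM − 302 min = 12:57 PM.
So the keynote ends at 12:57 PM.
The closing talk starts at 12:57 PM + 190 min = 4:07 PM.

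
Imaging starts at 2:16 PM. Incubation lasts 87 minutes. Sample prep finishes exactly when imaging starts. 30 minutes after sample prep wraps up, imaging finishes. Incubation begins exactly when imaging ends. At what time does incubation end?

Sample prep ends at 2:16 PM.
Imaging ends at 2:16 PM + 30 min = 2:46 PM.
So incubation starts at 2:46 PM.
Incubation ends at 2:46 PM + 87 min = 4:13 PM.

4:13 PM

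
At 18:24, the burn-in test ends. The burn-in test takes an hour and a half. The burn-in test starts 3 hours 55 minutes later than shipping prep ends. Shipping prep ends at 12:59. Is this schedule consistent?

The burn-in test starts at 12:59 + 235 min = 16:54.
The burn-in test ends at 16:54 + 90 min = 18:24.
That matches the stated 18:24, so the schedule is consistent.

Yes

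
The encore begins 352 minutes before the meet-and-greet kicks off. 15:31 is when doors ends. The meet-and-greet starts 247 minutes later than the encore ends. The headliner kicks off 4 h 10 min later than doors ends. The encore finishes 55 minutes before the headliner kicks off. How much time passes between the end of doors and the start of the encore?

The headliner starts at 15:31 + 250 min = 19:41.
The encore ends at 19:41 − 55 min = 18:46.
The meet-and-greet starts at 18:46 + 247 min = 22:53.
The encore starts at 22:53 − 352 min = 17:01.
From 15:31 to 17:01 is 1.5 hours.

1.5 hours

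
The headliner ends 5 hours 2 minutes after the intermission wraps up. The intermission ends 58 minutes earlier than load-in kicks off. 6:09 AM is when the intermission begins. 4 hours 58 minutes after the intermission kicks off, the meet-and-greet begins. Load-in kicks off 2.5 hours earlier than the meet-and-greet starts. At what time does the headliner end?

12:41 PM

The meet-and-greet starts at 6:09 AM + 298 min = 11:07 AM.
Load-in starts at 11:07 AM − 150 min = 8:37 AM.
The intermission ends at 8:37 AM − 58 min = 7:39 AM.
The headliner ends at 7:39 AM + 302 min = 12:41 PM.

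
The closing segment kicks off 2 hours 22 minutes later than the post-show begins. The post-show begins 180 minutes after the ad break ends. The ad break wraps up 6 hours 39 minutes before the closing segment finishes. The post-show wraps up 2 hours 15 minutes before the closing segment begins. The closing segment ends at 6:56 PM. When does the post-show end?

The ad break ends at 6:56 PM − 399 min = 12:17 PM.
The post-show starts at 12:17 PM + 180 min = 3:17 PM.
The closing segment starts at 3:17 PM + 142 min = 5:39 PM.
The post-show ends at 5:39 PM − 135 min = 3:24 PM.

3:24 PM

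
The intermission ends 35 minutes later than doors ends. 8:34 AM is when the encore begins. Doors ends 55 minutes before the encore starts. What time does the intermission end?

Doors ends at 8:34 AM − 55 min = 7:39 AM.
The intermission ends at 7:39 AM + 35 min = 8:14 AM.

8:14 AM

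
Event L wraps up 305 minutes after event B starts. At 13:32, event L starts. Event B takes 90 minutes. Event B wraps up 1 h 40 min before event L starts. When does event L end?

15:27

Event B ends at 13:32 − 100 min = 11:52.
Event B starts at 11:52 − 90 min = 10:22.
Event L ends at 10:22 + 305 min = 15:27.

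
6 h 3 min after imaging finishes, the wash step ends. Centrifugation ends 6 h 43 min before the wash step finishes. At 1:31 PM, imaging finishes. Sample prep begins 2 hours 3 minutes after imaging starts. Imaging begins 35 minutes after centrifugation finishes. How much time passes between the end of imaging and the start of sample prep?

1 h 58 min

The wash step ends at 1:31 PM + 363 min = 7:34 PM.
Centrifugation ends at 7:34 PM − 403 min = 12:51 PM.
Imaging starts at 12:51 PM + 35 min = 1:26 PM.
Sample prep starts at 1:26 PM + 123 min = 3:29 PM.
From 1:31 PM to 3:29 PM is 1 h 58 min.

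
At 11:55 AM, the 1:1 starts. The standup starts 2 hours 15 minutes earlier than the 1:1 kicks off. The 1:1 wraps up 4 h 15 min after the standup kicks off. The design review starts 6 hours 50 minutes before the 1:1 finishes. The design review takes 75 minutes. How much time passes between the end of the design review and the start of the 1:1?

The standup starts at 11:55 AM − 135 min = 9:40 AM.
The 1:1 ends at 9:40 AM + 255 min = 1:55 PM.
The design review starts at 1:55 PM − 410 min = 7:05 AM.
The design review ends at 7:05 AM + 75 min = 8:20 AM.
From 8:20 AM to 11:55 AM is 3 hours 35 minutes.

3 hours 35 minutes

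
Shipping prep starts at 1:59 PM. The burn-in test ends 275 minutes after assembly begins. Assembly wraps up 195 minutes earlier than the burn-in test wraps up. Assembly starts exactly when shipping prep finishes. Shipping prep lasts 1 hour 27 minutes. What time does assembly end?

Shipping prep ends at 1:59 PM + 87 min = 3:26 PM.
So assembly starts at 3:26 PM.
The burn-in test ends at 3:26 PM + 275 min = 8:01 PM.
Assembly ends at 8:01 PM − 195 min = 4:46 PM.

4:46 PM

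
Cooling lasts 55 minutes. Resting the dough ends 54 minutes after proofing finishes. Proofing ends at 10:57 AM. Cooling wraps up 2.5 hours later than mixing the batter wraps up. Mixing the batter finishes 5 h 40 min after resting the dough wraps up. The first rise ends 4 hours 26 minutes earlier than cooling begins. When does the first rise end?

Resting the dough ends at 10:57 AM + 54 min = 11:51 AM.
Mixing the batter ends at 11:51 AM + 340 min = 5:31 PM.
Cooling ends at 5:31 PM + 150 min = 8:01 PM.
Cooling starts at 8:01 PM − 55 min = 7:06 PM.
The first rise ends at 7:06 PM − 266 min = 2:40 PM.

2:40 PM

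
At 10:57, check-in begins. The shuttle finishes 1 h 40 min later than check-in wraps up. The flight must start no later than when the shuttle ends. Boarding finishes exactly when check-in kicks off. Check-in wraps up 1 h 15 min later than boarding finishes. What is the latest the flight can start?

Boarding ends at 10:57.
Check-in ends at 10:57 + 75 min = 12:12.
The shuttle ends at 12:12 + 100 min = 13:52.
The flight is bounded by the shuttle, so the latest it can start is 13:52.

13:52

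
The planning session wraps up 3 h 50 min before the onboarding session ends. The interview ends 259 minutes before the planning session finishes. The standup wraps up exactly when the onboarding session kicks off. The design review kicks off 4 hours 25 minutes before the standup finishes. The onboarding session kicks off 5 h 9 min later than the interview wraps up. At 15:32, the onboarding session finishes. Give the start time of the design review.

The planning session ends at 15:32 − 230 min = 11:42.
The interview ends at 11:42 − 259 min = 07:23.
The onboarding session starts at 07:23 + 309 min = 12:32.
So the standup ends at 12:32.
The design review starts at 12:32 − 265 min = 08:07.

08:07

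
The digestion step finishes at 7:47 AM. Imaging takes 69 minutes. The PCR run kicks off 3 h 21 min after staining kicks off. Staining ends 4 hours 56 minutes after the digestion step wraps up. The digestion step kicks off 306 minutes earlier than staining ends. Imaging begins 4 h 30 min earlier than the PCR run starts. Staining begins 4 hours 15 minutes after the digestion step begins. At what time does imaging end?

11:52 AM

Staining ends at 7:47 AM + 296 min = 12:43 PM.
The digestion step starts at 12:43 PM − 306 min = 7:37 AM.
Staining starts at 7:37 AM + 255 min = 11:52 AM.
The PCR run starts at 11:52 AM + 201 min = 3:13 PM.
Imaging starts at 3:13 PM − 270 min = 10:43 AM.
Imaging ends at 10:43 AM + 69 min = 11:52 AM.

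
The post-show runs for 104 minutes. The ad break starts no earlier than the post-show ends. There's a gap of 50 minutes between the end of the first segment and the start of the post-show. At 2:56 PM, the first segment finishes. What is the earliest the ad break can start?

5:30 PM

The post-show starts at 2:56 PM + 50 min = 3:46 PM.
The post-show ends at 3:46 PM + 104 min = 5:30 PM.
The ad break is bounded by the post-show, so the earliest it can start is 5:30 PM.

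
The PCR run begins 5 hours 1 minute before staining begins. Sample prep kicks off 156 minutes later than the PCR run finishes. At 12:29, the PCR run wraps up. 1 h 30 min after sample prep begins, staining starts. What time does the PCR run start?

11:34

Sample prep starts at 12:29 + 156 min = 15:05.
Staining starts at 15:05 + 90 min = 16:35.
The PCR run starts at 16:35 − 301 min = 11:34.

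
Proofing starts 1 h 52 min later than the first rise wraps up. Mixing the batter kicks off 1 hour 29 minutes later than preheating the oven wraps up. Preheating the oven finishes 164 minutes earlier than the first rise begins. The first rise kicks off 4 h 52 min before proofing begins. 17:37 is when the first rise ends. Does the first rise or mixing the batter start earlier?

mixing the batter

Proofing starts at 17:37 + 112 min = 19:29.
The first rise starts at 19:29 − 292 min = 14:37.
Preheating the oven ends at 14:37 − 164 min = 11:53.
Mixing the batter starts at 11:53 + 89 min = 13:22.
The first rise starts at 14:37 and mixing the batter starts at 13:22, so mixing the batter is first.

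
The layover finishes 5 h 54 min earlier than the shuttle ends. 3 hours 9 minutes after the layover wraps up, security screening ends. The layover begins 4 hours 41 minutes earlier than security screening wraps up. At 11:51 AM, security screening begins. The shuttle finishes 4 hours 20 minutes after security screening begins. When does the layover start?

8:45 AM

The shuttle ends at 11:51 AM + 260 min = 4:11 PM.
The layover ends at 4:11 PM − 354 min = 10:17 AM.
Security screening ends at 10:17 AM + 189 min = 1:26 PM.
The layover starts at 1:26 PM − 281 min = 8:45 AM.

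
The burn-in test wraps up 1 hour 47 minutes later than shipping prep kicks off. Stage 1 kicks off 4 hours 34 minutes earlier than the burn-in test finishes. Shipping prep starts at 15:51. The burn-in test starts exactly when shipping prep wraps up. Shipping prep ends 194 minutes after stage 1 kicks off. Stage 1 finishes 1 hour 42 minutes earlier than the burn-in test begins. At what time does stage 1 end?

The burn-in test ends at 15:51 + 107 min = 17:38.
Stage 1 starts at 17:38 − 274 min = 13:04.
Shipping prep ends at 13:04 + 194 min = 16:18.
So the burn-in test starts at 16:18.
Stage 1 ends at 16:18 − 102 min = 14:36.

14:36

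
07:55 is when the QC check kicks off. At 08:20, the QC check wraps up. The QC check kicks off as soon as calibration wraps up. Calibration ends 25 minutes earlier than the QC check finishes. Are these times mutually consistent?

Calibration ends at 08:20 − 25 min = 07:55.
So the QC check starts at 07:55.
That matches the stated 07:55, so the schedule is consistent.

Yes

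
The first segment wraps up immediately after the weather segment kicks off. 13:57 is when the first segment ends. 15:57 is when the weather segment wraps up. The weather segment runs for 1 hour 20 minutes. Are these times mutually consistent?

No

The weather segment starts at 15:57 − 80 min = 14:37.
So the first segment ends at 14:37.
But the first segment is also said to end at 13:57 — a 40-minute conflict.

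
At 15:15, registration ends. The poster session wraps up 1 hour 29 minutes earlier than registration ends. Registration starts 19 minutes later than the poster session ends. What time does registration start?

The poster session ends at 15:15 − 89 min = 13:46.
Registration starts at 13:46 + 19 min = 14:05.

14:05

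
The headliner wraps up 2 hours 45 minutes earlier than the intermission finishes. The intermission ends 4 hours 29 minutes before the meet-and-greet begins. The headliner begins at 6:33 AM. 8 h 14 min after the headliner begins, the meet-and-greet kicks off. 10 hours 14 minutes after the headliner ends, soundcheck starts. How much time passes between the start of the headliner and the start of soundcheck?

The meet-and-greet starts at 6:33 AM + 494 min = 2:47 PM.
The intermission ends at 2:47 PM − 269 min = 10:18 AM.
The headliner ends at 10:18 AM − 165 min = 7:33 AM.
Soundcheck starts at 7:33 AM + 614 min = 5:47 PM.
From 6:33 AM to 5:47 PM is 11 h 14 min.

11 h 14 min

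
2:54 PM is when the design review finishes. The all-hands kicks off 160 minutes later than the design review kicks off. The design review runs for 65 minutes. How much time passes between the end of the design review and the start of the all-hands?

95 minutes

The design review starts at 2:54 PM − 65 min = 1:49 PM.
The all-hands starts at 1:49 PM + 160 min = 4:29 PM.
From 2:54 PM to 4:29 PM is 95 minutes.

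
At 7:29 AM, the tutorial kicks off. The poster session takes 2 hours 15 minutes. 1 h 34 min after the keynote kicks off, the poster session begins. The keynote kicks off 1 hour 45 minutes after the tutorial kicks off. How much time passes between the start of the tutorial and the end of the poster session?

The keynote starts at 7:29 AM + 105 min = 9:14 AM.
The poster session starts at 9:14 AM + 94 min = 10:48 AM.
The poster session ends at 10:48 AM + 135 min = 1:03 PM.
From 7:29 AM to 1:03 PM is 5 hours 34 minutes.

5 hours 34 minutes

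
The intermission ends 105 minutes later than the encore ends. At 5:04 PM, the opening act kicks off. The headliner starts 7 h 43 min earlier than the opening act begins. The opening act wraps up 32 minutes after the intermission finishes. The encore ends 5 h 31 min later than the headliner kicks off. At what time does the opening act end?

The headliner starts at 5:04 PM − 463 min = 9:21 AM.
The encore ends at 9:21 AM + 331 min = 2:52 PM.
The intermission ends at 2:52 PM + 105 min = 4:37 PM.
The opening act ends at 4:37 PM + 32 min = 5:09 PM.

5:09 PM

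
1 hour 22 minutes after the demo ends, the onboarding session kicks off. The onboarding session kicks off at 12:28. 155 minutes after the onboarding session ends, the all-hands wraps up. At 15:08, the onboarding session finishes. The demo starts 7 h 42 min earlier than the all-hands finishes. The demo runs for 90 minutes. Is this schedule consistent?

No

The all-hands ends at 15:08 + 155 min = 17:43.
The demo starts at 17:43 − 462 min = 10:01.
The demo ends at 10:01 + 90 min = 11:31.
The onboarding session starts at 11:31 + 82 min = 12:53.
But the onboarding session is also said to start at 12:28 — a 25-minute conflict.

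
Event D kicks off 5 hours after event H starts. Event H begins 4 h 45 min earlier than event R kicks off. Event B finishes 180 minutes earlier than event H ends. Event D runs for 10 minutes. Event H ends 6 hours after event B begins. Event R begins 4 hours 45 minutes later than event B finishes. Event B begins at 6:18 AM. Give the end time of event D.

2:28 PM

Event H ends at 6:18 AM + 360 min = 12:18 PM.
Event B ends at 12:18 PM − 180 min = 9:18 AM.
Event R starts at 9:18 AM + 285 min = 2:03 PM.
Event H starts at 2:03 PM − 285 min = 9:18 AM.
Event D starts at 9:18 AM + 300 min = 2:18 PM.
Event D ends at 2:18 PM + 10 min = 2:28 PM.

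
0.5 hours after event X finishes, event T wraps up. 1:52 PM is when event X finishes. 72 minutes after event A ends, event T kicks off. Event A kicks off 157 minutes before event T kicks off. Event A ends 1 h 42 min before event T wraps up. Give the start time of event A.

11:15 AM

Event T ends at 1:52 PM + 30 min = 2:22 PM.
Event A ends at 2:22 PM − 102 min = 12:40 PM.
Event T starts at 12:40 PM + 72 min = 1:52 PM.
Event A starts at 1:52 PM − 157 min = 11:15 AM.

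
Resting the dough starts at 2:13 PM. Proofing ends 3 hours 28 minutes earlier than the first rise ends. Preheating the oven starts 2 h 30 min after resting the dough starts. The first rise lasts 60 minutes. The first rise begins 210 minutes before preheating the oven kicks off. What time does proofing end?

10:45 AM

Preheating the oven starts at 2:13 PM + 150 min = 4:43 PM.
The first rise starts at 4:43 PM − 210 min = 1:13 PM.
The first rise ends at 1:13 PM + 60 min = 2:13 PM.
Proofing ends at 2:13 PM − 208 min = 10:45 AM.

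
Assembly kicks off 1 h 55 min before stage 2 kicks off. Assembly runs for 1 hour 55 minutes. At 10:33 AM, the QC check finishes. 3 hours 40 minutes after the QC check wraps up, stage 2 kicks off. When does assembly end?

Stage 2 starts at 10:33 AM + 220 min = 2:13 PM.
Assembly starts at 2:13 PM − 115 min = 12:18 PM.
Assembly ends at 12:18 PM + 115 min = 2:13 PM.

2:13 PM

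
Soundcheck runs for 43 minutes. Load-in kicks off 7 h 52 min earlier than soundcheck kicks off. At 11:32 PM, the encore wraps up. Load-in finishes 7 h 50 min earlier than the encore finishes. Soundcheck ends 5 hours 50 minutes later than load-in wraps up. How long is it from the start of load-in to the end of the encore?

Load-in ends at 11:32 PM − 470 min = 3:42 PM.
Soundcheck ends at 3:42 PM + 350 min = 9:32 PM.
Soundcheck starts at 9:32 PM − 43 min = 8:49 PM.
Load-in starts at 8:49 PM − 472 min = 12:57 PM.
From 12:57 PM to 11:32 PM is 10 h 35 min.

10 h 35 min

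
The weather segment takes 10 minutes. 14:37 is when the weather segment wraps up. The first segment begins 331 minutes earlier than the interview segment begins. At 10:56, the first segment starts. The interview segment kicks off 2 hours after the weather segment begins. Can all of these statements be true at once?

Yes

The weather segment starts at 14:37 − 10 min = 14:27.
The interview segment starts at 14:27 + 120 min = 16:27.
The first segment starts at 16:27 − 331 min = 10:56.
That matches the stated 10:56, so the schedule is consistent.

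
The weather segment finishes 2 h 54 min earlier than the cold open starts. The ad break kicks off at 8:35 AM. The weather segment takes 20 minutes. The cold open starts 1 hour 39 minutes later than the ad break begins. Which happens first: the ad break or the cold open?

the ad break

The cold open starts at 8:35 AM + 99 min = 10:14 AM.
The ad break starts at 8:35 AM and the cold open starts at 10:14 AM, so the ad break is first.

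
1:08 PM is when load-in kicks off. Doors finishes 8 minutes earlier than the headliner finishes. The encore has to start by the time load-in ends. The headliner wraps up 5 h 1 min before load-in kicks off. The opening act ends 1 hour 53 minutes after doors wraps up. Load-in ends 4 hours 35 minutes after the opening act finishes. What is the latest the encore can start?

2:27 PM

The headliner ends at 1:08 PM − 301 min = 8:07 AM.
Doors ends at 8:07 AM − 8 min = 7:59 AM.
The opening act ends at 7:59 AM + 113 min = 9:52 AM.
Load-in ends at 9:52 AM + 275 min = 2:27 PM.
The encore is bounded by load-in, so the latest it can start is 2:27 PM.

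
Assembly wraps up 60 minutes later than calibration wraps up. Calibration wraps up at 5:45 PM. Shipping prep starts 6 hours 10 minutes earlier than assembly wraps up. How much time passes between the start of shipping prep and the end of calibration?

Assembly ends at 5:45 PM + 60 min = 6:45 PM.
Shipping prep starts at 6:45 PM − 370 min = 12:35 PM.
From 12:35 PM to 5:45 PM is 310 minutes.

310 minutes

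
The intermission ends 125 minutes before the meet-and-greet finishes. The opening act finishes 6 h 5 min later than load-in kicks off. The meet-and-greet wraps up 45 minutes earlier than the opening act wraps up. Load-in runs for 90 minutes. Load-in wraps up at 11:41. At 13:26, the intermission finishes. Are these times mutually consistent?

Yes

Load-in starts at 11:41 − 90 min = 10:11.
The opening act ends at 10:11 + 365 min = 16:16.
The meet-and-greet ends at 16:16 − 45 min = 15:31.
The intermission ends at 15:31 − 125 min = 13:26.
That matches the stated 13:26, so the schedule is consistent.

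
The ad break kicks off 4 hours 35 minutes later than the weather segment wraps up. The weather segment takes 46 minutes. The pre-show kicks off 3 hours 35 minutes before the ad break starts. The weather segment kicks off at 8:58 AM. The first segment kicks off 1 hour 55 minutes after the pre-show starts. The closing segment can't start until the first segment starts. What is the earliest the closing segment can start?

12:39 PM

The weather segment ends at 8:58 AM + 46 min = 9:44 AM.
The ad break starts at 9:44 AM + 275 min = 2:19 PM.
The pre-show starts at 2:19 PM − 215 min = 10:44 AM.
The first segment starts at 10:44 AM + 115 min = 12:39 PM.
The closing segment is bounded by the first segment, so the earliest it can start is 12:39 PM.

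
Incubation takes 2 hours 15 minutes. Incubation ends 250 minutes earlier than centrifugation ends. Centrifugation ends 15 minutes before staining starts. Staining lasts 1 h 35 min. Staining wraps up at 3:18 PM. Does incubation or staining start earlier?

Staining starts at 3:18 PM − 95 min = 1:43 PM.
Centrifugation ends at 1:43 PM − 15 min = 1:28 PM.
Incubation ends at 1:28 PM − 250 min = 9:18 AM.
Incubation starts at 9:18 AM − 135 min = 7:03 AM.
Incubation starts at 7:03 AM and staining starts at 1:43 PM, so incubation is first.

incubation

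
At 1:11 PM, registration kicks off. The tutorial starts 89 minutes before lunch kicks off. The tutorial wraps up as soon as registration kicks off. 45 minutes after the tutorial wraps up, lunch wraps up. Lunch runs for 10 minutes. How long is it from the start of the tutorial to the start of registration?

The tutorial ends at 1:11 PM.
Lunch ends at 1:11 PM + 45 min = 1:56 PM.
Lunch starts at 1:56 PM − 10 min = 1:46 PM.
The tutorial starts at 1:46 PM − 89 min = 12:17 PM.
From 12:17 PM to 1:11 PM is 54 minutes.

54 minutes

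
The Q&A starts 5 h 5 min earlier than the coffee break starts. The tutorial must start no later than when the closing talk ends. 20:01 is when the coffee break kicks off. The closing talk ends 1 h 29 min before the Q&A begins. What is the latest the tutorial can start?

13:27

The Q&A starts at 20:01 − 305 min = 14:56.
The closing talk ends at 14:56 − 89 min = 13:27.
The tutorial is bounded by the closing talk, so the latest it can start is 13:27.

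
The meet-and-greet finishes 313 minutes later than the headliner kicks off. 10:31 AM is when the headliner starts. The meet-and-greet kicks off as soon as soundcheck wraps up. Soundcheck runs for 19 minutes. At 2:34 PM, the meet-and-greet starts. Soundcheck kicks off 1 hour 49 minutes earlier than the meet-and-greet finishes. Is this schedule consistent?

The meet-and-greet ends at 10:31 AM + 313 min = 3:44 PM.
Soundcheck starts at 3:44 PM − 109 min = 1:55 PM.
Soundcheck ends at 1:55 PM + 19 min = 2:14 PM.
So the meet-and-greet starts at 2:14 PM.
But the meet-and-greet is also said to start at 2:34 PM — a 20-minute conflict.

No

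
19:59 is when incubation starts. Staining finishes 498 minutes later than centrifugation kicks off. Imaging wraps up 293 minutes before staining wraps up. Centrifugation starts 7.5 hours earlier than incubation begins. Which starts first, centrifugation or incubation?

Centrifugation starts at 19:59 − 450 min = 12:29.
Centrifugation starts at 12:29 and incubation starts at 19:59, so centrifugation is first.

centrifugation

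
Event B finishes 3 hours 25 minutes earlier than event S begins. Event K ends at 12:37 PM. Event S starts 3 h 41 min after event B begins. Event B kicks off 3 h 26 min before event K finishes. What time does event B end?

Event B starts at 12:37 PM − 206 min = 9:11 AM.
Event S starts at 9:11 AM + 221 min = 12:52 PM.
Event B ends at 12:52 PM − 205 min = 9:27 AM.

9:27 AM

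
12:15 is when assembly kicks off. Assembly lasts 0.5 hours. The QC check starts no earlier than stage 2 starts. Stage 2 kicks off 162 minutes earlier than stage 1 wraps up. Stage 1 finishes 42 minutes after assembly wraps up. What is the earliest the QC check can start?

10:45

Assembly ends at 12:15 + 30 min = 12:45.
Stage 1 ends at 12:45 + 42 min = 13:27.
Stage 2 starts at 13:27 − 162 min = 10:45.
The QC check is bounded by stage 2, so the earliest it can start is 10:45.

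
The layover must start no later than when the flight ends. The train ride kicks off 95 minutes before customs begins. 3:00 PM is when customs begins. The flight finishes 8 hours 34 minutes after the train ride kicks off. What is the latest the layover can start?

The train ride starts at 3:00 PM − 95 min = 1:25 PM.
The flight ends at 1:25 PM + 514 min = 9:59 PM.
The layover is bounded by the flight, so the latest it can start is 9:59 PM.

9:59 PM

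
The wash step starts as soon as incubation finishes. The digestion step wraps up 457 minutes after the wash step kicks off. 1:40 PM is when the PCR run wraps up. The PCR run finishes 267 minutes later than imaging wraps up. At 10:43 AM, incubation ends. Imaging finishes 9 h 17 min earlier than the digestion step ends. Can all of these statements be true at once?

No

The wash step starts at 10:43 AM.
The digestion step ends at 10:43 AM + 457 min = 6:20 PM.
Imaging ends at 6:20 PM − 557 min = 9:03 AM.
The PCR run ends at 9:03 AM + 267 min = 1:30 PM.
But the PCR run is also said to end at 1:40 PM — a 10-minute conflict.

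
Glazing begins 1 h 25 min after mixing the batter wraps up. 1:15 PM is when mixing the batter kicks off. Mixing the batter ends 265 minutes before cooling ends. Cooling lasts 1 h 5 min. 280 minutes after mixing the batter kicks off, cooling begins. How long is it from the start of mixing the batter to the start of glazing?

2 h 45 min

Cooling starts at 1:15 PM + 280 min = 5:55 PM.
Cooling ends at 5:55 PM + 65 min = 7:00 PM.
Mixing the batter ends at 7:00 PM − 265 min = 2:35 PM.
Glazing starts at 2:35 PM + 85 min = 4:00 PM.
From 1:15 PM to 4:00 PM is 2 h 45 min.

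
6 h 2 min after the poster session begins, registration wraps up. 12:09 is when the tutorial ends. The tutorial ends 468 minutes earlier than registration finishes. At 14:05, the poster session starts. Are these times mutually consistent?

No

Registration ends at 14:05 + 362 min = 20:07.
The tutorial ends at 20:07 − 468 min = 12:19.
But the tutorial is also said to end at 12:09 — a 10-minute conflict.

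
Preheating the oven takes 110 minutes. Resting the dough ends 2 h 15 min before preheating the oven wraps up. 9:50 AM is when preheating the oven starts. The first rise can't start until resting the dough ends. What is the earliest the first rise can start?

Preheating the oven ends at 9:50 AM + 110 min = 11:40 AM.
Resting the dough ends at 11:40 AM − 135 min = 9:25 AM.
The first rise is bounded by resting the dough, so the earliest it can start is 9:25 AM.

9:25 AM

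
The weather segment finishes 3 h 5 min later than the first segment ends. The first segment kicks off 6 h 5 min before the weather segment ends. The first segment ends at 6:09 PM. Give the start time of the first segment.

3:09 PM

The weather segment ends at 6:09 PM + 185 min = 9:14 PM.
The first segment starts at 9:14 PM − 365 min = 3:09 PM.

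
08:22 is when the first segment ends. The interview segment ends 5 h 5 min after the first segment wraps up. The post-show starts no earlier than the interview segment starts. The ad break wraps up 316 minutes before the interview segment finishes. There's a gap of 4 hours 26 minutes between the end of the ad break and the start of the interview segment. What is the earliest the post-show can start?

12:37

The interview segment ends at 08:22 + 305 min = 13:27.
The ad break ends at 13:27 − 316 min = 08:11.
The interview segment starts at 08:11 + 266 min = 12:37.
The post-show is bounded by the interview segment, so the earliest it can start is 12:37.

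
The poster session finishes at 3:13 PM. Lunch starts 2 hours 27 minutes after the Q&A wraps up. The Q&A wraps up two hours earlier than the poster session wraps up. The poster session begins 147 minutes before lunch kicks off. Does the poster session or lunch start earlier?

The Q&A ends at 3:13 PM − 120 min = 1:13 PM.
Lunch starts at 1:13 PM + 147 min = 3:40 PM.
The poster session starts at 3:40 PM − 147 min = 1:13 PM.
The poster session starts at 1:13 PM and lunch starts at 3:40 PM, so the poster session is first.

the poster session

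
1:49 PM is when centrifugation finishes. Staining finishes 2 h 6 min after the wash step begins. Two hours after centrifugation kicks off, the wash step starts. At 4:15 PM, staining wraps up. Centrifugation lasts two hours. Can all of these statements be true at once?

Centrifugation starts at 1:49 PM − 120 min = 11:49 AM.
The wash step starts at 11:49 AM + 120 min = 1:49 PM.
Staining ends at 1:49 PM + 126 min = 3:55 PM.
But staining is also said to end at 4:15 PM — a 20-minute conflict.

No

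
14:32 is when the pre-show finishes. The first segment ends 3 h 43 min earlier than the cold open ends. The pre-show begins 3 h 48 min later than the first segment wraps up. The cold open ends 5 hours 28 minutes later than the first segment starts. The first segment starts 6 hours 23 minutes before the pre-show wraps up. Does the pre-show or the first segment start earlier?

the first segment

The first segment starts at 14:32 − 383 min = 08:09.
The cold open ends at 08:09 + 328 min = 13:37.
The first segment ends at 13:37 − 223 min = 09:54.
The pre-show starts at 09:54 + 228 min = 13:42.
The pre-show starts at 13:42 and the first segment starts at 08:09, so the first segment is first.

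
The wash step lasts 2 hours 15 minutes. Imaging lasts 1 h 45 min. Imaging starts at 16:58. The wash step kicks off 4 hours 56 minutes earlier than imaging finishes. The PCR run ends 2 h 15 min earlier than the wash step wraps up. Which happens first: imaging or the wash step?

Imaging ends at 16:58 + 105 min = 18:43.
The wash step starts at 18:43 − 296 min = 13:47.
Imaging starts at 16:58 and the wash step starts at 13:47, so the wash step is first.

the wash step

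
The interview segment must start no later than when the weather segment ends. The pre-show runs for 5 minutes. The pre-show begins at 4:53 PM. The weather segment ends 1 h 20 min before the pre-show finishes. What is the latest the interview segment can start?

3:38 PM

The pre-show ends at 4:53 PM + 5 min = 4:58 PM.
The weather segment ends at 4:58 PM − 80 min = 3:38 PM.
The interview segment is bounded by the weather segment, so the latest it can start is 3:38 PM.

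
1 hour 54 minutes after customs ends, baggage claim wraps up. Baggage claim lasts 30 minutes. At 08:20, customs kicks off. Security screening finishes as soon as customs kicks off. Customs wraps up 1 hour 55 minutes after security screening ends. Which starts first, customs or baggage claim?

customs

Security screening ends at 08:20.
Customs ends at 08:20 + 115 min = 10:15.
Baggage claim ends at 10:15 + 114 min = 12:09.
Baggage claim starts at 12:09 − 30 min = 11:39.
Customs starts at 08:20 and baggage claim starts at 11:39, so customs is first.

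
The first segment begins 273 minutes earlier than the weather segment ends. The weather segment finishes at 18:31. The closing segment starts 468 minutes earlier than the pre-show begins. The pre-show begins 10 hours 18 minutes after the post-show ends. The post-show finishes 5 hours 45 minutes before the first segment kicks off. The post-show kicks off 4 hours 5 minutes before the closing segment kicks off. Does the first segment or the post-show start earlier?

The first segment starts at 18:31 − 273 min = 13:58.
The post-show ends at 13:58 − 345 min = 08:13.
The pre-show starts at 08:13 + 618 min = 18:31.
The closing segment starts at 18:31 − 468 min = 10:43.
The post-show starts at 10:43 − 245 min = 06:38.
The first segment starts at 13:58 and the post-show starts at 06:38, so the post-show is first.

the post-show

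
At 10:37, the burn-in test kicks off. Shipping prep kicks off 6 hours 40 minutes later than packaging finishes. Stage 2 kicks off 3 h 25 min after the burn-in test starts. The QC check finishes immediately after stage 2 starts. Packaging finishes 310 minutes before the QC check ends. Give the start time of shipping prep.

15:32

Stage 2 starts at 10:37 + 205 min = 14:02.
So the QC check ends at 14:02.
Packaging ends at 14:02 − 310 min = 08:52.
Shipping prep starts at 08:52 + 400 min = 15:32.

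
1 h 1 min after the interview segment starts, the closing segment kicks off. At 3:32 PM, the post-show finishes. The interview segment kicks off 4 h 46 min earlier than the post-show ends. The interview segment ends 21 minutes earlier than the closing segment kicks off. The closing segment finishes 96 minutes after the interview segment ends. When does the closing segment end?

1:02 PM

The interview segment starts at 3:32 PM − 286 min = 10:46 AM.
The closing segment starts at 10:46 AM + 61 min = 11:47 AM.
The interview segment ends at 11:47 AM − 21 min = 11:26 AM.
The closing segment ends at 11:26 AM + 96 min = 1:02 PM.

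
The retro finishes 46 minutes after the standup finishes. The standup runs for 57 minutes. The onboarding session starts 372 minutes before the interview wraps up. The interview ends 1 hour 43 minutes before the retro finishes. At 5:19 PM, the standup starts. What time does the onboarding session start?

11:07 AM

The standup ends at 5:19 PM + 57 min = 6:16 PM.
The retro ends at 6:16 PM + 46 min = 7:02 PM.
The interview ends at 7:02 PM − 103 min = 5:19 PM.
The onboarding session starts at 5:19 PM − 372 min = 11:07 AM.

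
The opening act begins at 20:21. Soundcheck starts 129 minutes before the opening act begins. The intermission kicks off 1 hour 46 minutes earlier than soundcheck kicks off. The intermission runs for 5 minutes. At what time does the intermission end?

Soundcheck starts at 20:21 − 129 min = 18:12.
The intermission starts at 18:12 − 106 min = 16:26.
The intermission ends at 16:26 + 5 min = 16:31.

16:31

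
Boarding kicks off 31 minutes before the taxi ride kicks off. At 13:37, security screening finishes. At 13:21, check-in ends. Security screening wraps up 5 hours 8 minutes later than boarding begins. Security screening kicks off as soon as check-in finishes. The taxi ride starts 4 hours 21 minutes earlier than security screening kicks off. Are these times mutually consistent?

Yes

Security screening starts at 13:21.
The taxi ride starts at 13:21 − 261 min = 09:00.
Boarding starts at 09:00 − 31 min = 08:29.
Security screening ends at 08:29 + 308 min = 13:37.
That matches the stated 13:37, so the schedule is consistent.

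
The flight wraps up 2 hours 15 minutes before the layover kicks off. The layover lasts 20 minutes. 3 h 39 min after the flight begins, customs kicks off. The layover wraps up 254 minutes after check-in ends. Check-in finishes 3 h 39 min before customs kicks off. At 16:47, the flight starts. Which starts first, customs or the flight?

Customs starts at 16:47 + 219 min = 20:26.
Customs starts at 20:26 and the flight starts at 16:47, so the flight is first.

the flight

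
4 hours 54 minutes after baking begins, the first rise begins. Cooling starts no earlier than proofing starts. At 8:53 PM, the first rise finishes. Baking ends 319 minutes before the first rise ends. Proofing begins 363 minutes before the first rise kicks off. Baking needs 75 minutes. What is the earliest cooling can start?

1:10 PM

Baking ends at 8:53 PM − 319 min = 3:34 PM.
Baking starts at 3:34 PM − 75 min = 2:19 PM.
The first rise starts at 2:19 PM + 294 min = 7:13 PM.
Proofing starts at 7:13 PM − 363 min = 1:10 PM.
Cooling is bounded by proofing, so the earliest it can start is 1:10 PM.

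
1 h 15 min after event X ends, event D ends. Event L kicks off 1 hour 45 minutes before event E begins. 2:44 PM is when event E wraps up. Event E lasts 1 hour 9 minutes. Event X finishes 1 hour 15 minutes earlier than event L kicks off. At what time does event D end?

11:50 AM

Event E starts at 2:44 PM − 69 min = 1:35 PM.
Event L starts at 1:35 PM − 105 min = 11:50 AM.
Event X ends at 11:50 AM − 75 min = 10:35 AM.
Event D ends at 10:35 AM + 75 min = 11:50 AM.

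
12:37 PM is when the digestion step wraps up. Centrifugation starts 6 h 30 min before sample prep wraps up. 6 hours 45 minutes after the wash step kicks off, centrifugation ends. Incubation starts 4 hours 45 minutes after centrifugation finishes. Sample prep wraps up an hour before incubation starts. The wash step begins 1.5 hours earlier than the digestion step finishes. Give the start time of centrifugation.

The wash step starts at 12:37 PM − 90 min = 11:07 AM.
Centrifugation ends at 11:07 AM + 405 min = 5:52 PM.
Incubation starts at 5:52 PM + 285 min = 10:37 PM.
Sample prep ends at 10:37 PM − 60 min = 9:37 PM.
Centrifugation starts at 9:37 PM − 390 min = 3:07 PM.

3:07 PM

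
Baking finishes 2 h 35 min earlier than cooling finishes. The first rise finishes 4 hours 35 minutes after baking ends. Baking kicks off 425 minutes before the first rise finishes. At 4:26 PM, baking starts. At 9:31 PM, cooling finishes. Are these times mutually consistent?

Baking ends at 9:31 PM − 155 min = 6:56 PM.
The first rise ends at 6:56 PM + 275 min = 11:31 PM.
Baking starts at 11:31 PM − 425 min = 4:26 PM.
That matches the stated 4:26 PM, so the schedule is consistent.

Yes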